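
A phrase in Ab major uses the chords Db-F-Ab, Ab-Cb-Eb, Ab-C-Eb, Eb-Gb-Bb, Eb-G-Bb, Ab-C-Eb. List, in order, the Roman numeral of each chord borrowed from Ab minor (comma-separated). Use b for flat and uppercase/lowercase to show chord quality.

In Ab major the diatonic chords are Ab, Bbm, Cm, Db, Eb, Fm, Gdim. Db–F–Ab = Db, Ab–C–Eb = Ab and Eb–G–Bb = Eb all belong to that set. But Ab–Cb–Eb is foreign: the diatonic I on degree 1 is Ab, whereas Abm comes from Ab minor. It is labeled i. But Eb–Gb–Bb is foreign: the diatonic V on degree 5 is Eb, whereas Ebm comes from Ab minor. It is labeled v.

i, v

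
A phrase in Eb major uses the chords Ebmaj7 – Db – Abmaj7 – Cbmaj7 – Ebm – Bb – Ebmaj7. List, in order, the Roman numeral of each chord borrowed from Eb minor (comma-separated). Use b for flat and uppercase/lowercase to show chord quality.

bVII, bVImaj7, i

The diatonic triads in Eb major are Eb, Fm, Gm, Ab, Bb, Cm, Ddim. Ebmaj7, Abmaj7 and Bb all belong to that set. Db (Db–F–Ab) doesn't fit — on degree 7 Eb major would have Ddim (vii°). Db is the degree-7 chord of Eb minor, so it is the borrowed bVII. Cbmaj7 (Cb–Eb–Gb–Bb) is not: scale degree 6 in Eb major carries Cm (vi). In Eb minor the chord on that degree is Cbmaj7, so here it functions as bVImaj7, borrowed from the parallel minor. Ebm (Eb–Gb–Bb) doesn't fit — on degree 1 Eb major would have Eb (I). Ebm is the degree-1 chord of Eb minor, so it is the borrowed i.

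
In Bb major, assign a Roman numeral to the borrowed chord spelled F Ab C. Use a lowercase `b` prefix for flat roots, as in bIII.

F is scale degree 5 in Bb major. F–Ab–C is a minor chord — the form found in Bb minor, not the diatonic V (F). Borrowed into Bb major it is written v.

v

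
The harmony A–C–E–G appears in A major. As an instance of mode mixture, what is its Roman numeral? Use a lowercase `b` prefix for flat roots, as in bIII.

A is scale degree 1 in A major. Diatonically A major has A (I) on that degree; A–C–E–G is instead the minor-seventh chord native to A minor, so it takes the label i7.

i7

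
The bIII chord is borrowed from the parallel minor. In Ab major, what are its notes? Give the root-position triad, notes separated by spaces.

The root of bIII is the lowered 3rd degree: C becomes Cb. Stacking thirds in Ab minor on Cb gives Cb–Eb–Gb.

Cb Eb Gb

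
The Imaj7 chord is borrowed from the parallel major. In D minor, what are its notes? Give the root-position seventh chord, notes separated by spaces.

Imaj7 is built on scale degree 1, which is D in both D minor and its parallel. In D major the chord on D is D–F#–A–C#.

D F# A C#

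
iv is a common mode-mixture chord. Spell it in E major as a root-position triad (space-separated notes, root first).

A C E

The root, A, is scale degree 4 — the same note in E major and E minor; only the chord quality changes. Stacking thirds in E minor on A gives A–C–E.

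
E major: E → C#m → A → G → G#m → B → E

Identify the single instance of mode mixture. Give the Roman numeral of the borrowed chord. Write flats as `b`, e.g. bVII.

The diatonic triads in E major are E, F#m, G#m, A, B, C#m, D#dim. E, C#m, A, G#m and B all belong to that set. G (G–B–D) doesn't fit — on degree 3 E major would have G#m (iii). G is the degree-3 chord of E minor, so it is the borrowed bIII.

bIII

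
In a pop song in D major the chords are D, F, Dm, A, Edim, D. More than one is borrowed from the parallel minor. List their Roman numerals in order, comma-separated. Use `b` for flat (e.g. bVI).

In D major the diatonic chords are D, Em, F#m, G, A, Bm, C#dim. D and A are both diatonic. But F (F–A–C) is foreign: the diatonic iii on degree 3 is F#m, whereas F comes from D minor. It is labeled bIII. Dm (D–F–A) doesn't fit — on degree 1 D major would have D (I). Dm is the degree-1 chord of D minor, so it is the borrowed i. Edim (E–G–Bb) is not: scale degree 2 in D major carries Em (ii). In D minor the chord on that degree is Edim, so here it functions as ii°, borrowed from the parallel minor.

bIII, i, ii°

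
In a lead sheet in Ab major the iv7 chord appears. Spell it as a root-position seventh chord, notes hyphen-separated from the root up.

Db-Fb-Ab-Cb

iv7 is built on scale degree 4, which is Db in both Ab major and its parallel. In Ab minor the chord on Db is Db–Fb–Ab–Cb.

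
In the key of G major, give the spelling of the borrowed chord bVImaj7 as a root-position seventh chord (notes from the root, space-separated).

Eb G Bb D

The root of bVImaj7 is the lowered 6th degree: E becomes Eb. Building the major-seventh chord from the parallel minor on Eb: Eb–G–Bb–D.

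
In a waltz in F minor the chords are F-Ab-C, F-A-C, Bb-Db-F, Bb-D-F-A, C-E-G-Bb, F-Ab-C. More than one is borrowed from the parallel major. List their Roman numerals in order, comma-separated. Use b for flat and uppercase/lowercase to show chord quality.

I, IVmaj7

In F minor (with V from harmonic minor) the diatonic chords are Fm, Gdim, Ab, Bbm, C, Db, Eb. Of the given chords, F–Ab–C = Fm, Bb–Db–F = Bbm and C–E–G–Bb = C7 are diatonic. F–A–C is not: scale degree 1 in F minor carries Fm (i). In F major the chord on that degree is F, so here it functions as I, borrowed from the parallel major. Bb–D–F–A is not: scale degree 4 in F minor carries Bbm (iv). In F major the chord on that degree is Bbmaj7, so here it functions as IVmaj7, borrowed from the parallel major.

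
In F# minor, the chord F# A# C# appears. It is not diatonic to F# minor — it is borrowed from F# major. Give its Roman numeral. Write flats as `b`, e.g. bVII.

I

The root F# is the diatonic 1st degree of F# minor; the borrowing shows in the chord quality. The diatonic chord on degree 1 would be F#m (i), but F#–A#–C# is the major chord from F# major. As a borrowed chord it is labeled I.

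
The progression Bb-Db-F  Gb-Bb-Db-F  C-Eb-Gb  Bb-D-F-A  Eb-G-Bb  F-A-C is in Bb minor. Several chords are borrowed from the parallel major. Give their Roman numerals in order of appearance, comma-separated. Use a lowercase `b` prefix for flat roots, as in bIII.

Imaj7, IV

In Bb minor (with V from harmonic minor) the diatonic chords are Bbm, Cdim, Db, Ebm, F, Gb, Ab. Bb–Db–F = Bbm, Gb–Bb–Db–F = Gbmaj7, C–Eb–Gb = Cdim and F–A–C = F all belong to that set. But Bb–D–F–A is foreign: the diatonic i on degree 1 is Bbm, whereas Bbmaj7 comes from Bb major. It is labeled Imaj7. Eb–G–Bb is not: scale degree 4 in Bb minor carries Ebm (iv). In Bb major the chord on that degree is Eb, so here it functions as IV, borrowed from the parallel major.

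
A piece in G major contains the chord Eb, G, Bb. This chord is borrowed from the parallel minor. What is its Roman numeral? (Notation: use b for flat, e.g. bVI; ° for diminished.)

Eb is the lowered form of scale degree 6 in G major (the diatonic degree 6 is E). Diatonically G major has Em (vi) on that degree; Eb–G–Bb is instead the major chord native to G minor, so it takes the label bVI.

bVI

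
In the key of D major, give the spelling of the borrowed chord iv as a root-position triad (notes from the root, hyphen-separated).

The root, G, is scale degree 4 — the same note in D major and D minor; only the chord quality changes. In D minor the chord on G is G–Bb–D.

G-Bb-D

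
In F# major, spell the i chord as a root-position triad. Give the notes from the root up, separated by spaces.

F# A C#

i is built on scale degree 1, which is F# in both F# major and its parallel. In F# minor the chord on F# is F#–A–C#.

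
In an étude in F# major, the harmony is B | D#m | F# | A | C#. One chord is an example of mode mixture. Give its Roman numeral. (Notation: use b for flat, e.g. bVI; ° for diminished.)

bIII

In F# major the diatonic chords are F#, G#m, A#m, B, C#, D#m, E#dim. Of the given chords, B, D#m, F# and C# are diatonic. A (A–C#–E) is not: scale degree 3 in F# major carries A#m (iii). In F# minor the chord on that degree is A, so here it functions as bIII, borrowed from the parallel minor.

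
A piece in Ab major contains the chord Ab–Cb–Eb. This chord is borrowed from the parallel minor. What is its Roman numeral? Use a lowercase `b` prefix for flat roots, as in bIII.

i

The root Ab is the diatonic 1st degree of Ab major; the borrowing shows in the chord quality. Ab–Cb–Eb is a minor chord — the form found in Ab minor, not the diatonic I (Ab). Borrowed into Ab major it is written i.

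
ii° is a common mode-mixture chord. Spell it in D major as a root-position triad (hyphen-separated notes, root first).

E-G-Bb

ii° is built on scale degree 2, which is E in both D major and its parallel. Building the diminished chord from the parallel minor on E: E–G–Bb.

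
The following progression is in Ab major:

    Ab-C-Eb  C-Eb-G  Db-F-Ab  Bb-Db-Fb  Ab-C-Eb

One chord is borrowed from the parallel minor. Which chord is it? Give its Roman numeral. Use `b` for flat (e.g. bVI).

The diatonic triads in Ab major are Ab, Bbm, Cm, Db, Eb, Fm, Gdim. Ab–C–Eb = Ab, C–Eb–G = Cm and Db–F–Ab = Db are all diatonic. Bb–Db–Fb is not: scale degree 2 in Ab major carries Bbm (ii). In Ab minor the chord on that degree is Bbdim, so here it functions as ii°, borrowed from the parallel minor.

ii°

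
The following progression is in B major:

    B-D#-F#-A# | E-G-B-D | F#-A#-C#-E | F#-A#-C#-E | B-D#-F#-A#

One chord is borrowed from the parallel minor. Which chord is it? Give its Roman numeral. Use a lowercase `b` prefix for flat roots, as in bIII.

B major has the diatonic set B, C#m, D#m, E, F#, G#m, A#dim. B–D#–F#–A# = Bmaj7 and F#–A#–C#–E = F#7 are both diatonic. But E–G–B–D is foreign: the diatonic IV on degree 4 is E, whereas Em7 comes from B minor. It is labeled iv7.

iv7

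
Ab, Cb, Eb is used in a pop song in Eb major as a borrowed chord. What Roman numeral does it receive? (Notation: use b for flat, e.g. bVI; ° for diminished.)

Ab is scale degree 4 in Eb major. Diatonically Eb major has Ab (IV) on that degree; Ab–Cb–Eb is instead the minor chord native to Eb minor, so it takes the label iv.

iv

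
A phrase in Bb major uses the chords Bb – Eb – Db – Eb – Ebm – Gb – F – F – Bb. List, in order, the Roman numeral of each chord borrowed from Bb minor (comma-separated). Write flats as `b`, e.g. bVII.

The diatonic triads in Bb major are Bb, Cm, Dm, Eb, F, Gm, Adim. Bb, Eb and F are all diatonic. Db (Db–F–Ab) is not: scale degree 3 in Bb major carries Dm (iii). In Bb minor the chord on that degree is Db, so here it functions as bIII, borrowed from the parallel minor. Ebm (Eb–Gb–Bb) doesn't fit — on degree 4 Bb major would have Eb (IV). Ebm is the degree-4 chord of Bb minor, so it is the borrowed iv. Gb (Gb–Bb–Db) is not: scale degree 6 in Bb major carries Gm (vi). In Bb minor the chord on that degree is Gb, so here it functions as bVI, borrowed from the parallel minor.

bIII, iv, bVI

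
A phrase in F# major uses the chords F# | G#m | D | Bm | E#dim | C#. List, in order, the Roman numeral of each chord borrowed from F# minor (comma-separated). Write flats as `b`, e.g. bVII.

bVI, iv

In F# major the diatonic chords are F#, G#m, A#m, B, C#, D#m, E#dim. F#, G#m, E#dim and C# are all diatonic. D (D–F#–A) is not: scale degree 6 in F# major carries D#m (vi). In F# minor the chord on that degree is D, so here it functions as bVI, borrowed from the parallel minor. Bm (B–D–F#) is not: scale degree 4 in F# major carries B (IV). In F# minor the chord on that degree is Bm, so here it functions as iv, borrowed from the parallel minor.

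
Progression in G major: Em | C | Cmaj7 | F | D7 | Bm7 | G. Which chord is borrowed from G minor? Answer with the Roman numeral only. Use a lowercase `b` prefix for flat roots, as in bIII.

G major has the diatonic set G, Am, Bm, C, D, Em, F#dim. Of the given chords, Em, C, Cmaj7, D7, Bm7 and G are diatonic. F (F–A–C) doesn't fit — on degree 7 G major would have F#dim (vii°). F is the degree-7 chord of G minor, so it is the borrowed bVII.

bVII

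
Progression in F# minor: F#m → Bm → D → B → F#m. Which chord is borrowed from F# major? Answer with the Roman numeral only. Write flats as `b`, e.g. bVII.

In F# minor (with V from harmonic minor) the diatonic chords are F#m, G#dim, A, Bm, C#, D, E. Of the given chords, F#m, Bm and D are diatonic. But B (B–D#–F#) is foreign: the diatonic iv on degree 4 is Bm, whereas B comes from F# major. It is labeled IV.

IV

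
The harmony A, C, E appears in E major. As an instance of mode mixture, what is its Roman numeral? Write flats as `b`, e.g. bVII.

iv

A is scale degree 4 in E major. The diatonic chord on degree 4 would be A (IV), but A–C–E is the minor chord from E minor. As a borrowed chord it is labeled iv.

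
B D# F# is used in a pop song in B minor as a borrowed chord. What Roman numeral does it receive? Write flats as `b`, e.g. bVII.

I

B is scale degree 1 in B minor. The diatonic chord on degree 1 would be Bm (i), but B–D#–F# is the major chord from B major. As a borrowed chord it is labeled I.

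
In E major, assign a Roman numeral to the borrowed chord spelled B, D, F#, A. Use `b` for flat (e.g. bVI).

The root B is the diatonic 5th degree of E major; the borrowing shows in the chord quality. B–D–F#–A is a minor-seventh chord — the form found in E minor, not the diatonic V (B). Borrowed into E major it is written v7.

v7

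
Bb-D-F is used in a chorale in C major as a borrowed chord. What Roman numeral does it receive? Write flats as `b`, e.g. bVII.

Bb is the lowered form of scale degree 7 in C major (the diatonic degree 7 is B). Diatonically C major has Bdim (vii°) on that degree; Bb–D–F is instead the major chord native to C minor, so it takes the label bVII.

bVII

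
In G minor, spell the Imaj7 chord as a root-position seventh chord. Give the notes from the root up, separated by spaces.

Imaj7 is built on scale degree 1, which is G in both G minor and its parallel. In G major the chord on G is G–B–D–F#.

G B D F#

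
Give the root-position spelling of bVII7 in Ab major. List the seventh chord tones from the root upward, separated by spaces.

bVII7 is built on the lowered scale degree 7. In Ab major degree 7 is G; lowered it becomes Gb. In Ab minor the chord on Gb is Gb–Bb–Db–Fb.

Gb Bb Db Fb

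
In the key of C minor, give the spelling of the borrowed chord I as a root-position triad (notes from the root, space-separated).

C E G

The root, C, is scale degree 1 — the same note in C minor and C major; only the chord quality changes. Building the major chord from the parallel major on C: C–E–G.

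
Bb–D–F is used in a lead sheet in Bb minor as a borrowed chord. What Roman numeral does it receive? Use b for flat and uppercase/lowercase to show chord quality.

The root Bb is the diatonic 1st degree of Bb minor; the borrowing shows in the chord quality. Bb–D–F is a major chord — the form found in Bb major, not the diatonic i (Bbm). Borrowed into Bb minor it is written I.

I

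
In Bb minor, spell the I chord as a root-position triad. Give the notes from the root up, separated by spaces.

The root, Bb, is scale degree 1 — the same note in Bb minor and Bb major; only the chord quality changes. Building the major chord from the parallel major on Bb: Bb–D–F.

Bb D F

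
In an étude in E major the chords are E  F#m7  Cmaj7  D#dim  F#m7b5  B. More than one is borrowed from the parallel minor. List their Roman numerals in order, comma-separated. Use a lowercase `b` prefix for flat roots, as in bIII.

E major has the diatonic set E, F#m, G#m, A, B, C#m, D#dim. Of the given chords, E, F#m7, D#dim and B are diatonic. But Cmaj7 (C–E–G–B) is foreign: the diatonic vi on degree 6 is C#m, whereas Cmaj7 comes from E minor. It is labeled bVImaj7. F#m7b5 (F#–A–C–E) doesn't fit — on degree 2 E major would have F#m (ii). F#m7b5 is the degree-2 chord of E minor, so it is the borrowed iiø7.

bVImaj7, iiø7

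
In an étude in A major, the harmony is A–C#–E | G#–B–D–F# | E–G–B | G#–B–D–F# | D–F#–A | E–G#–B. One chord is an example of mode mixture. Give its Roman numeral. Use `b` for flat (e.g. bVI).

In A major the diatonic chords are A, Bm, C#m, D, E, F#m, G#dim. Of the given chords, A–C#–E = A, G#–B–D–F# = G#m7b5, D–F#–A = D and E–G#–B = E are diatonic. But E–G–B is foreign: the diatonic V on degree 5 is E, whereas Em comes from A minor. It is labeled v.

v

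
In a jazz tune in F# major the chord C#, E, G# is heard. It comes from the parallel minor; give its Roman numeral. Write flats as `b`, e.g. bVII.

The root C# is the diatonic 5th degree of F# major; the borrowing shows in the chord quality. The diatonic chord on degree 5 would be C# (V), but C#–E–G# is the minor chord from F# minor. As a borrowed chord it is labeled v.

v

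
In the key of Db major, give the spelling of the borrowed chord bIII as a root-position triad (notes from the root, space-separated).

Fb Ab Cb

The root of bIII is the lowered 3rd degree: F becomes Fb. Building the major chord from the parallel minor on Fb: Fb–Ab–Cb.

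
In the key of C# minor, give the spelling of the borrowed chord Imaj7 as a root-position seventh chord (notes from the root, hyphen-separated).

Imaj7 is built on scale degree 1, which is C# in both C# minor and its parallel. In C# major the chord on C# is C#–E#–G#–B#.

C#-E#-G#-B#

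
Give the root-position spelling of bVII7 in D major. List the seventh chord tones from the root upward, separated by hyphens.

Scale degree 7 in D major is C#. bVII7 uses the lowered form, C, taken from D minor. Building the dominant-seventh chord from the parallel minor on C: C–E–G–Bb.

C-E-G-Bb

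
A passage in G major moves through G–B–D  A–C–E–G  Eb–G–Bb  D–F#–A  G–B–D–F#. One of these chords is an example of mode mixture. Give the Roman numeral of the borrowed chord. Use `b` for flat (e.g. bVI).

bVI

G major has the diatonic set G, Am, Bm, C, D, Em, F#dim. Of the given chords, G–B–D = G, A–C–E–G = Am7, D–F#–A = D and G–B–D–F# = Gmaj7 are diatonic. But Eb–G–Bb is foreign: the diatonic vi on degree 6 is Em, whereas Eb comes from G minor. It is labeled bVI.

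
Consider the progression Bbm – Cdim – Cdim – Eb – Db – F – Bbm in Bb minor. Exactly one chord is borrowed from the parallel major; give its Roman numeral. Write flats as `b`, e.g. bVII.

IV

In Bb minor (with V from harmonic minor) the diatonic chords are Bbm, Cdim, Db, Ebm, F, Gb, Ab. Bbm, Cdim, Db and F all belong to that set. Eb (Eb–G–Bb) is not: scale degree 4 in Bb minor carries Ebm (iv). In Bb major the chord on that degree is Eb, so here it functions as IV, borrowed from the parallel major.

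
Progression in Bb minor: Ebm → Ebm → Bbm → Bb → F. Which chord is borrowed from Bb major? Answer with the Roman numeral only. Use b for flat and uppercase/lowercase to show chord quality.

I

Bb minor has the diatonic set Bbm, Cdim, Db, Ebm, F, Gb, Ab (with V from harmonic minor). Of the given chords, Ebm, Bbm and F are diatonic. Bb (Bb–D–F) is not: scale degree 1 in Bb minor carries Bbm (i). In Bb major the chord on that degree is Bb, so here it functions as I, borrowed from the parallel major.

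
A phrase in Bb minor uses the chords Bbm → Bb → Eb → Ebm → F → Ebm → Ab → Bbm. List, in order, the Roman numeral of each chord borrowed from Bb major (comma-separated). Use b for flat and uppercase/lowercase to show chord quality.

In Bb minor (with V from harmonic minor) the diatonic chords are Bbm, Cdim, Db, Ebm, F, Gb, Ab. Of the given chords, Bbm, Ebm, F and Ab are diatonic. Bb (Bb–D–F) is not: scale degree 1 in Bb minor carries Bbm (i). In Bb major the chord on that degree is Bb, so here it functions as I, borrowed from the parallel major. But Eb (Eb–G–Bb) is foreign: the diatonic iv on degree 4 is Ebm, whereas Eb comes from Bb major. It is labeled IV.

I, IV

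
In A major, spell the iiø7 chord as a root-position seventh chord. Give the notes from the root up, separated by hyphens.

B-D-F-A

iiø7 is built on scale degree 2, which is B in both A major and its parallel. Building the half-diminished-seventh chord from the parallel minor on B: B–D–F–A.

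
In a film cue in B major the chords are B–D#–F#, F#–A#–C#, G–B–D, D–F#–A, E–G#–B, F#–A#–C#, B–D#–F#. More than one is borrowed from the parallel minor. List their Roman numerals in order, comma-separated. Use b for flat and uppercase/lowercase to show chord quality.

In B major the diatonic chords are B, C#m, D#m, E, F#, G#m, A#dim. Of the given chords, B–D#–F# = B, F#–A#–C# = F# and E–G#–B = E are diatonic. But G–B–D is foreign: the diatonic vi on degree 6 is G#m, whereas G comes from B minor. It is labeled bVI. D–F#–A is not: scale degree 3 in B major carries D#m (iii). In B minor the chord on that degree is D, so here it functions as bIII, borrowed from the parallel minor.

bVI, bIII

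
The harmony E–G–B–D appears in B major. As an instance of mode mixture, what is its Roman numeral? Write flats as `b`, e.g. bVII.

E is scale degree 4 in B major. The diatonic chord on degree 4 would be E (IV), but E–G–B–D is the minor-seventh chord from B minor. As a borrowed chord it is labeled iv7.

iv7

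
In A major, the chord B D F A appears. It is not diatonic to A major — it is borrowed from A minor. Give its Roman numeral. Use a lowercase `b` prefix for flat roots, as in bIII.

The root B is the diatonic 2nd degree of A major; the borrowing shows in the chord quality. The diatonic chord on degree 2 would be Bm (ii), but B–D–F–A is the half-diminished-seventh chord from A minor. As a borrowed chord it is labeled iiø7.

iiø7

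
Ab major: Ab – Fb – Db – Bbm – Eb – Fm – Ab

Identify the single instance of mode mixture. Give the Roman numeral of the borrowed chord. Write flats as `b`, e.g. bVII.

In Ab major the diatonic chords are Ab, Bbm, Cm, Db, Eb, Fm, Gdim. Ab, Db, Bbm, Eb and Fm all belong to that set. Fb (Fb–Ab–Cb) is not: scale degree 6 in Ab major carries Fm (vi). In Ab minor the chord on that degree is Fb, so here it functions as bVI, borrowed from the parallel minor.

bVI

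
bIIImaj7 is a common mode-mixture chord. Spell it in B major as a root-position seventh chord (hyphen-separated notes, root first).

Scale degree 3 in B major is D#. bIIImaj7 uses the lowered form, D, taken from B minor. Stacking thirds in B minor on D gives D–F#–A–C#.

D-F#-A-C#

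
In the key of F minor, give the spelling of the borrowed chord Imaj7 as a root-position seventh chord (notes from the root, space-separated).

F A C E

Imaj7 is built on scale degree 1, which is F in both F minor and its parallel. Building the major-seventh chord from the parallel major on F: F–A–C–E.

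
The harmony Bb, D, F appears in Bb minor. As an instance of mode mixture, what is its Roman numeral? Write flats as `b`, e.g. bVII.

I

Bb is scale degree 1 in Bb minor. The diatonic chord on degree 1 would be Bbm (i), but Bb–D–F is the major chord from Bb major. As a borrowed chord it is labeled I.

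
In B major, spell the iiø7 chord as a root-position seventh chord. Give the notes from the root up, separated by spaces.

The root, C#, is scale degree 2 — the same note in B major and B minor; only the chord quality changes. Stacking thirds in B minor on C# gives C#–E–G–B.

C# E G B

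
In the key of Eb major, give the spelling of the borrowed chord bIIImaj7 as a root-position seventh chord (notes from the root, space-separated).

bIIImaj7 is built on the lowered scale degree 3. In Eb major degree 3 is G; lowered it becomes Gb. Building the major-seventh chord from the parallel minor on Gb: Gb–Bb–Db–F.

Gb Bb Db F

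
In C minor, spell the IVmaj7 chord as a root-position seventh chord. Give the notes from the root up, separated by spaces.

F A C E

IVmaj7 is built on scale degree 4, which is F in both C minor and its parallel. Building the major-seventh chord from the parallel major on F: F–A–C–E.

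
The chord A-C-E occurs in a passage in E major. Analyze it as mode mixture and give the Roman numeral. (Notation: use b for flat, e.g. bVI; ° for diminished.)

iv

A is scale degree 4 in E major. Diatonically E major has A (IV) on that degree; A–C–E is instead the minor chord native to E minor, so it takes the label iv.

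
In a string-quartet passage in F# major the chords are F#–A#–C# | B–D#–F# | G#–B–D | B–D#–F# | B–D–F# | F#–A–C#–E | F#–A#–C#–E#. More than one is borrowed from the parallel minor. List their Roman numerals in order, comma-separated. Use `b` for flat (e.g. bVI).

The diatonic triads in F# major are F#, G#m, A#m, B, C#, D#m, E#dim. F#–A#–C# = F#, B–D#–F# = B and F#–A#–C#–E# = F#maj7 are all diatonic. G#–B–D doesn't fit — on degree 2 F# major would have G#m (ii). G#dim is the degree-2 chord of F# minor, so it is the borrowed ii°. B–D–F# doesn't fit — on degree 4 F# major would have B (IV). Bm is the degree-4 chord of F# minor, so it is the borrowed iv. F#–A–C#–E is not: scale degree 1 in F# major carries F# (I). In F# minor the chord on that degree is F#m7, so here it functions as i7, borrowed from the parallel minor.

ii°, iv, i7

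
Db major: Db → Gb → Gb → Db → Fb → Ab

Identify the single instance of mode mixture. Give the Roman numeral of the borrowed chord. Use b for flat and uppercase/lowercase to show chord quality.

In Db major the diatonic chords are Db, Ebm, Fm, Gb, Ab, Bbm, Cdim. Of the given chords, Db, Gb and Ab are diatonic. But Fb (Fb–Ab–Cb) is foreign: the diatonic iii on degree 3 is Fm, whereas Fb comes from Db minor. It is labeled bIII.

bIII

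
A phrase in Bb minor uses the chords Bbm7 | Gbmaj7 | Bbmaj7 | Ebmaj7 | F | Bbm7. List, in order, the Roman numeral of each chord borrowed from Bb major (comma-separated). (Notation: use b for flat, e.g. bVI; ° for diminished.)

Imaj7, IVmaj7

In Bb minor (with V from harmonic minor) the diatonic chords are Bbm, Cdim, Db, Ebm, F, Gb, Ab. Of the given chords, Bbm7, Gbmaj7 and F are diatonic. Bbmaj7 (Bb–D–F–A) is not: scale degree 1 in Bb minor carries Bbm (i). In Bb major the chord on that degree is Bbmaj7, so here it functions as Imaj7, borrowed from the parallel major. Ebmaj7 (Eb–G–Bb–D) doesn't fit — on degree 4 Bb minor would have Ebm (iv). Ebmaj7 is the degree-4 chord of Bb major, so it is the borrowed IVmaj7.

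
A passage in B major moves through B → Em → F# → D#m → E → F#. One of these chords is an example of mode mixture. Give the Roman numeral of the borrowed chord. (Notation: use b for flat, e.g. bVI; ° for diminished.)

In B major the diatonic chords are B, C#m, D#m, E, F#, G#m, A#dim. Of the given chords, B, F#, D#m and E are diatonic. Em (E–G–B) is not: scale degree 4 in B major carries E (IV). In B minor the chord on that degree is Em, so here it functions as iv, borrowed from the parallel minor.

iv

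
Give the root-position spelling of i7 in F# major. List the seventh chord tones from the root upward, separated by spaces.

i7 is built on scale degree 1, which is F# in both F# major and its parallel. In F# minor the chord on F# is F#–A–C#–E.

F# A C# E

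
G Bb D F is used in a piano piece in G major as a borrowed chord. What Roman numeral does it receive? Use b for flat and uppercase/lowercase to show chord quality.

i7

G is scale degree 1 in G major. G–Bb–D–F is a minor-seventh chord — the form found in G minor, not the diatonic I (G). Borrowed into G major it is written i7.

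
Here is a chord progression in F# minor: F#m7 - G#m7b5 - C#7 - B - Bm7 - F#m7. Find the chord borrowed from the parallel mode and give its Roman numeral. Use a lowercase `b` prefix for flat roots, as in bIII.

F# minor has the diatonic set F#m, G#dim, A, Bm, C#, D, E (with V from harmonic minor). F#m7, G#m7b5, C#7 and Bm7 are all diatonic. B (B–D#–F#) is not: scale degree 4 in F# minor carries Bm (iv). In F# major the chord on that degree is B, so here it functions as IV, borrowed from the parallel major.

IV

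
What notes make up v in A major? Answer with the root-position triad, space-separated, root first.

E G B

The root, E, is scale degree 5 — the same note in A major and A minor; only the chord quality changes. In A minor the chord on E is E–G–B.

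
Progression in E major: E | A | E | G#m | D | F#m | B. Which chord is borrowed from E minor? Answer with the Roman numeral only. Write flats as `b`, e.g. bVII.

bVII

E major has the diatonic set E, F#m, G#m, A, B, C#m, D#dim. E, A, G#m, F#m and B all belong to that set. D (D–F#–A) is not: scale degree 7 in E major carries D#dim (vii°). In E minor the chord on that degree is D, so here it functions as bVII, borrowed from the parallel minor.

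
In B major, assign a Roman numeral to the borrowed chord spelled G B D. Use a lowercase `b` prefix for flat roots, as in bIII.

In B major scale degree 6 is G#; G is its lowered form, from B minor. G–B–D is a major chord — the form found in B minor, not the diatonic vi (G#m). Borrowed into B major it is written bVI.

bVI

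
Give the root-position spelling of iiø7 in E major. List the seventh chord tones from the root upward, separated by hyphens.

The root, F#, is scale degree 2 — the same note in E major and E minor; only the chord quality changes. In E minor the chord on F# is F#–A–C–E.

F#-A-C-E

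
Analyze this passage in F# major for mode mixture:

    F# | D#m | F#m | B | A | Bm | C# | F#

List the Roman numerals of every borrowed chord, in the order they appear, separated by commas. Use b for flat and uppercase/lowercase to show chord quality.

F# major has the diatonic set F#, G#m, A#m, B, C#, D#m, E#dim. F#, D#m, B and C# all belong to that set. But F#m (F#–A–C#) is foreign: the diatonic I on degree 1 is F#, whereas F#m comes from F# minor. It is labeled i. A (A–C#–E) doesn't fit — on degree 3 F# major would have A#m (iii). A is the degree-3 chord of F# minor, so it is the borrowed bIII. But Bm (B–D–F#) is foreign: the diatonic IV on degree 4 is B, whereas Bm comes from F# minor. It is labeled iv.

i, bIII, iv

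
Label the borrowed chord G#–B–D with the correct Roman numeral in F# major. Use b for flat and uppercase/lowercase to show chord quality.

G# is scale degree 2 in F# major. Diatonically F# major has G#m (ii) on that degree; G#–B–D is instead the diminished chord native to F# minor, so it takes the label ii°.

ii°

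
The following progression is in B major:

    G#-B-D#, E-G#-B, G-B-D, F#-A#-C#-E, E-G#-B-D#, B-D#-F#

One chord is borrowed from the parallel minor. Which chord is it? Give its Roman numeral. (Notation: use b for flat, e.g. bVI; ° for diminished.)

bVI

The diatonic triads in B major are B, C#m, D#m, E, F#, G#m, A#dim. Of the given chords, G#–B–D# = G#m, E–G#–B = E, F#–A#–C#–E = F#7, E–G#–B–D# = Emaj7 and B–D#–F# = B are diatonic. But G–B–D is foreign: the diatonic vi on degree 6 is G#m, whereas G comes from B minor. It is labeled bVI.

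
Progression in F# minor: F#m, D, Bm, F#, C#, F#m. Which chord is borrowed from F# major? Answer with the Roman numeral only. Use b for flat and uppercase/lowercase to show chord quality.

I

In F# minor (with V from harmonic minor) the diatonic chords are F#m, G#dim, A, Bm, C#, D, E. Of the given chords, F#m, D, Bm and C# are diatonic. F# (F#–A#–C#) doesn't fit — on degree 1 F# minor would have F#m (i). F# is the degree-1 chord of F# major, so it is the borrowed I.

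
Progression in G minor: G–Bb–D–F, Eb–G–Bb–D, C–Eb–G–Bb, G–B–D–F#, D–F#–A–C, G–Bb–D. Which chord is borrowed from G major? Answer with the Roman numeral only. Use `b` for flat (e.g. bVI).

G minor has the diatonic set Gm, Adim, Bb, Cm, D, Eb, F (with V from harmonic minor). Of the given chords, G–Bb–D–F = Gm7, Eb–G–Bb–D = Ebmaj7, C–Eb–G–Bb = Cm7, D–F#–A–C = D7 and G–Bb–D = Gm are diatonic. G–B–D–F# is not: scale degree 1 in G minor carries Gm (i). In G major the chord on that degree is Gmaj7, so here it functions as Imaj7, borrowed from the parallel major.

Imaj7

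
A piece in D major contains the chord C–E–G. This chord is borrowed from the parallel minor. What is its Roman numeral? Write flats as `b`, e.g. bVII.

bVII

In D major scale degree 7 is C#; C is its lowered form, from D minor. The diatonic chord on degree 7 would be C#dim (vii°), but C–E–G is the major chord from D minor. As a borrowed chord it is labeled bVII.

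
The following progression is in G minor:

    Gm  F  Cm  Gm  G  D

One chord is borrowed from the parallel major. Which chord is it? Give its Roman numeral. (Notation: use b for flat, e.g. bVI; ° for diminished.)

The diatonic triads in G minor (with V from harmonic minor) are Gm, Adim, Bb, Cm, D, Eb, F. Of the given chords, Gm, F, Cm and D are diatonic. G (G–B–D) is not: scale degree 1 in G minor carries Gm (i). In G major the chord on that degree is G, so here it functions as I, borrowed from the parallel major.

I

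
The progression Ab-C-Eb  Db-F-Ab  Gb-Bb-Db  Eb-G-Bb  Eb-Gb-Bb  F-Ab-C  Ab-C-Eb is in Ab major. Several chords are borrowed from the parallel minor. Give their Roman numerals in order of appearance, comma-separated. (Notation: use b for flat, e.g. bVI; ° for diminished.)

bVII, v

Ab major has the diatonic set Ab, Bbm, Cm, Db, Eb, Fm, Gdim. Ab–C–Eb = Ab, Db–F–Ab = Db, Eb–G–Bb = Eb and F–Ab–C = Fm are all diatonic. Gb–Bb–Db is not: scale degree 7 in Ab major carries Gdim (vii°). In Ab minor the chord on that degree is Gb, so here it functions as bVII, borrowed from the parallel minor. But Eb–Gb–Bb is foreign: the diatonic V on degree 5 is Eb, whereas Ebm comes from Ab minor. It is labeled v.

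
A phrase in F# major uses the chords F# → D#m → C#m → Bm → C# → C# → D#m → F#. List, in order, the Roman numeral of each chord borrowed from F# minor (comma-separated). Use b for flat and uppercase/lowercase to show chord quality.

v, iv

The diatonic triads in F# major are F#, G#m, A#m, B, C#, D#m, E#dim. F#, D#m and C# are all diatonic. C#m (C#–E–G#) doesn't fit — on degree 5 F# major would have C# (V). C#m is the degree-5 chord of F# minor, so it is the borrowed v. Bm (B–D–F#) is not: scale degree 4 in F# major carries B (IV). In F# minor the chord on that degree is Bm, so here it functions as iv, borrowed from the parallel minor.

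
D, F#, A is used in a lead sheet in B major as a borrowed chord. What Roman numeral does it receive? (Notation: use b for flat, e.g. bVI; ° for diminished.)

D is the lowered form of scale degree 3 in B major (the diatonic degree 3 is D#). Diatonically B major has D#m (iii) on that degree; D–F#–A is instead the major chord native to B minor, so it takes the label bIII.

bIII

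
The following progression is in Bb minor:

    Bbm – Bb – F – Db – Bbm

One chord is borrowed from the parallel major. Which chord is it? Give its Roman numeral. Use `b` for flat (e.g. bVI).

In Bb minor (with V from harmonic minor) the diatonic chords are Bbm, Cdim, Db, Ebm, F, Gb, Ab. Bbm, F and Db are all diatonic. Bb (Bb–D–F) doesn't fit — on degree 1 Bb minor would have Bbm (i). Bb is the degree-1 chord of Bb major, so it is the borrowed I.

I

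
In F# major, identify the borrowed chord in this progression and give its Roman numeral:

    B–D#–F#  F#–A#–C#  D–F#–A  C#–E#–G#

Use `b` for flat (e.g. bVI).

bVI

The diatonic triads in F# major are F#, G#m, A#m, B, C#, D#m, E#dim. B–D#–F# = B, F#–A#–C# = F# and C#–E#–G# = C# are all diatonic. D–F#–A is not: scale degree 6 in F# major carries D#m (vi). In F# minor the chord on that degree is D, so here it functions as bVI, borrowed from the parallel minor.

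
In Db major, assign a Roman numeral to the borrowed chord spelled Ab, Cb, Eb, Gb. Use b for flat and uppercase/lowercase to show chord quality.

v7

The root Ab is the diatonic 5th degree of Db major; the borrowing shows in the chord quality. The diatonic chord on degree 5 would be Ab (V), but Ab–Cb–Eb–Gb is the minor-seventh chord from Db minor. As a borrowed chord it is labeled v7.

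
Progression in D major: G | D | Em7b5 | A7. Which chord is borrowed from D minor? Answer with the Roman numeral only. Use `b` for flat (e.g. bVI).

D major has the diatonic set D, Em, F#m, G, A, Bm, C#dim. G, D and A7 all belong to that set. Em7b5 (E–G–Bb–D) is not: scale degree 2 in D major carries Em (ii). In D minor the chord on that degree is Em7b5, so here it functions as iiø7, borrowed from the parallel minor.

iiø7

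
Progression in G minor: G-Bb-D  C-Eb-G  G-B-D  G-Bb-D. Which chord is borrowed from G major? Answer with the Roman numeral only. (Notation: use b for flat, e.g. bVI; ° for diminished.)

G minor has the diatonic set Gm, Adim, Bb, Cm, D, Eb, F (with V from harmonic minor). G–Bb–D = Gm and C–Eb–G = Cm are both diatonic. G–B–D is not: scale degree 1 in G minor carries Gm (i). In G major the chord on that degree is G, so here it functions as I, borrowed from the parallel major.

I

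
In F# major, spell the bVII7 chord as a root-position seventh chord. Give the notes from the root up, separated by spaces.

bVII7 is built on the lowered scale degree 7. In F# major degree 7 is E#; lowered it becomes E. In F# minor the chord on E is E–G#–B–D.

E G# B D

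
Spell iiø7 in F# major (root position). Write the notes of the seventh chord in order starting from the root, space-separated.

iiø7 is built on scale degree 2, which is G# in both F# major and its parallel. In F# minor the chord on G# is G#–B–D–F#.

G# B D F#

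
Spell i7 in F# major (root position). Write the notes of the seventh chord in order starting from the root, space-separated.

The root, F#, is scale degree 1 — the same note in F# major and F# minor; only the chord quality changes. In F# minor the chord on F# is F#–A–C#–E.

F# A C# E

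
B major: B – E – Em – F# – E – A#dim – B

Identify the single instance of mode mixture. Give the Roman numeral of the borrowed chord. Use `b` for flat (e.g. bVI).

iv

In B major the diatonic chords are B, C#m, D#m, E, F#, G#m, A#dim. B, E, F# and A#dim all belong to that set. But Em (E–G–B) is foreign: the diatonic IV on degree 4 is E, whereas Em comes from B minor. It is labeled iv.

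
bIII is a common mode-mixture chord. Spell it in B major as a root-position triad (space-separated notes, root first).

bIII is built on the lowered scale degree 3. In B major degree 3 is D#; lowered it becomes D. Building the major chord from the parallel minor on D: D–F#–A.

D F# A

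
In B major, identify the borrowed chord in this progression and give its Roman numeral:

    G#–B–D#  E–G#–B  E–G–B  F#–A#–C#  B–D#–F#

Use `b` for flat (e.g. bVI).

B major has the diatonic set B, C#m, D#m, E, F#, G#m, A#dim. G#–B–D# = G#m, E–G#–B = E, F#–A#–C# = F# and B–D#–F# = B all belong to that set. E–G–B doesn't fit — on degree 4 B major would have E (IV). Em is the degree-4 chord of B minor, so it is the borrowed iv.

iv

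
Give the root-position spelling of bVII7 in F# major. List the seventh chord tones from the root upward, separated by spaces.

E G# B D

Scale degree 7 in F# major is E#. bVII7 uses the lowered form, E, taken from F# minor. In F# minor the chord on E is E–G#–B–D.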